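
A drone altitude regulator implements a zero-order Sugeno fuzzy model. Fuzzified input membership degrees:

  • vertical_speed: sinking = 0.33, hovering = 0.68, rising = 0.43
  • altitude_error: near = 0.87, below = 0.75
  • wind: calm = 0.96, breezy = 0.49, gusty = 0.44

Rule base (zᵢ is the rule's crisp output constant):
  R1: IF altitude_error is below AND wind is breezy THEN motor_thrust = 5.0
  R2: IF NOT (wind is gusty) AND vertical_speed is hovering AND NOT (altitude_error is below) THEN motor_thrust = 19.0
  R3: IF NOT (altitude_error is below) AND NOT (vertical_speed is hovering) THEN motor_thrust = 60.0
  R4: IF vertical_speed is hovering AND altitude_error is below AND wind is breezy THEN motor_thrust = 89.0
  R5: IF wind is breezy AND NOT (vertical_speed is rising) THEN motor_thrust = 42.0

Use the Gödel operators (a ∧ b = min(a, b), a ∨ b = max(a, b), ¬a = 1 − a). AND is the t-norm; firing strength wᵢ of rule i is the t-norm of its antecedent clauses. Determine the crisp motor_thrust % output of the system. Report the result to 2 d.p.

R1 (z=5.0): below=0.75, breezy=0.49; AND[min(a, b)] → w = 0.49
R2 (z=19.0): ¬gusty=1−0.44=0.56, hovering=0.68, ¬below=1−0.75=0.25; AND[min(a, b)] → w = 0.25
R3 (z=60.0): ¬below=1−0.75=0.25, ¬hovering=1−0.68=0.32; AND[min(a, b)] → w = 0.25
R4 (z=89.0): hovering=0.68, below=0.75, breezy=0.49; AND[min(a, b)] → w = 0.49
R5 (z=42.0): breezy=0.49, ¬rising=1−0.43=0.57; AND[min(a, b)] → w = 0.49
Weighted average = (0.49·5.0 + 0.25·19.0 + 0.25·60.0 + 0.49·89.0 + 0.49·42.0) / (0.49 + 0.25 + 0.25 + 0.49 + 0.49)
  = 86.3900 / 1.9700 = 43.85

43.85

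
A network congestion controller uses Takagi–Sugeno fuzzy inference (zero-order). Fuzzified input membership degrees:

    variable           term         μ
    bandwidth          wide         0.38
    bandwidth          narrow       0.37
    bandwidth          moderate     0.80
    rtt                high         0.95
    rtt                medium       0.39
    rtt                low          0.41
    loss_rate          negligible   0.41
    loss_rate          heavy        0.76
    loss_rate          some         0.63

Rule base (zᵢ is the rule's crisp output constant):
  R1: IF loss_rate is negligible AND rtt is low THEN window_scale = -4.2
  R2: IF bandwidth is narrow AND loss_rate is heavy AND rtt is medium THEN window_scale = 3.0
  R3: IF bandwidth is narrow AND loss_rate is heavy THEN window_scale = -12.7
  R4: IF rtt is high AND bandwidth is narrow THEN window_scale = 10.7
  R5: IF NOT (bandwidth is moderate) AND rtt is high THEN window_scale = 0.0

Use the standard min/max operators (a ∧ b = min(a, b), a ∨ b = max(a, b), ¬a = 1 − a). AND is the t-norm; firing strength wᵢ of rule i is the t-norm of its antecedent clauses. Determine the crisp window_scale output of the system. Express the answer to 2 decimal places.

R1 (z=-4.2): negligible=0.41, low=0.41; AND[min(a, b)] → w = 0.41
R2 (z=3.0): narrow=0.37, heavy=0.76, medium=0.39; AND[min(a, b)] → w = 0.37
R3 (z=-12.7): narrow=0.37, heavy=0.76; AND[min(a, b)] → w = 0.37
R4 (z=10.7): high=0.95, narrow=0.37; AND[min(a, b)] → w = 0.37
R5 (z=0.0): ¬moderate=1−0.80=0.20, high=0.95; AND[min(a, b)] → w = 0.20
Weighted average = (0.41·-4.2 + 0.37·3.0 + 0.37·-12.7 + 0.37·10.7 + 0.20·0.0) / (0.41 + 0.37 + 0.37 + 0.37 + 0.20)
  = -1.3520 / 1.7200 = -0.79

-0.79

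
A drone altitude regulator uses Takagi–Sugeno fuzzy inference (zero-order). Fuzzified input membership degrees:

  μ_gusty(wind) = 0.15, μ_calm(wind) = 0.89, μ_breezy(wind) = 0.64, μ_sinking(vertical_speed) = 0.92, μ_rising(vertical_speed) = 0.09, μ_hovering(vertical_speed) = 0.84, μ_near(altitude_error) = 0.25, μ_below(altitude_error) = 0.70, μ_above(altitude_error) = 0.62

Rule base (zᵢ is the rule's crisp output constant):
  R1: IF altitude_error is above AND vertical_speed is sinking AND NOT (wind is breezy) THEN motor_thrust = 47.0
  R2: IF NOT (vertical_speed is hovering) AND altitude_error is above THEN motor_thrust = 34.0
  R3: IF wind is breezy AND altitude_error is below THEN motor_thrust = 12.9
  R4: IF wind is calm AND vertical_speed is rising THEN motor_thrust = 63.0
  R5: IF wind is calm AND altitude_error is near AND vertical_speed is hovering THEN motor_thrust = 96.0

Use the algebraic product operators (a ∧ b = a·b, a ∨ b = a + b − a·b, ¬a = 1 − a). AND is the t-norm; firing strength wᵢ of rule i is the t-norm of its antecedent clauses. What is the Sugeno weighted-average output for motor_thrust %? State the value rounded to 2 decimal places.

R1 (z=47.0): above=0.62, sinking=0.92, ¬breezy=1−0.64=0.36; AND[a·b] → w = 0.2053
R2 (z=34.0): ¬hovering=1−0.84=0.16, above=0.62; AND[a·b] → w = 0.0992
R3 (z=12.9): breezy=0.64, below=0.70; AND[a·b] → w = 0.4480
R4 (z=63.0): calm=0.89, rising=0.09; AND[a·b] → w = 0.0801
R5 (z=96.0): calm=0.89, near=0.25, hovering=0.84; AND[a·b] → w = 0.1869
Weighted average = (0.2053·47.0 + 0.0992·34.0 + 0.4480·12.9 + 0.0801·63.0 + 0.1869·96.0) / (0.2053 + 0.0992 + 0.4480 + 0.0801 + 0.1869)
  = 41.7919 / 1.0195 = 40.99

40.99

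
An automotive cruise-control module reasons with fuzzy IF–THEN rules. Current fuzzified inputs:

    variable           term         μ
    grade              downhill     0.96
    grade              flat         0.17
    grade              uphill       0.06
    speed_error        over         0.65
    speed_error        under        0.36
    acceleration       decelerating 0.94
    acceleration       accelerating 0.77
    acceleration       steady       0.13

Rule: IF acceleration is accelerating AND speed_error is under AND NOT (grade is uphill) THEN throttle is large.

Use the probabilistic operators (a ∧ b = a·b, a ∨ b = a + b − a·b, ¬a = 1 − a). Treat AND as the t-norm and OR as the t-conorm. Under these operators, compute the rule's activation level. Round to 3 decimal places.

firing strength: accelerating=0.77, under=0.36, ¬uphill=1−0.06=0.94; AND[a·b] → w = 0.2606

0.261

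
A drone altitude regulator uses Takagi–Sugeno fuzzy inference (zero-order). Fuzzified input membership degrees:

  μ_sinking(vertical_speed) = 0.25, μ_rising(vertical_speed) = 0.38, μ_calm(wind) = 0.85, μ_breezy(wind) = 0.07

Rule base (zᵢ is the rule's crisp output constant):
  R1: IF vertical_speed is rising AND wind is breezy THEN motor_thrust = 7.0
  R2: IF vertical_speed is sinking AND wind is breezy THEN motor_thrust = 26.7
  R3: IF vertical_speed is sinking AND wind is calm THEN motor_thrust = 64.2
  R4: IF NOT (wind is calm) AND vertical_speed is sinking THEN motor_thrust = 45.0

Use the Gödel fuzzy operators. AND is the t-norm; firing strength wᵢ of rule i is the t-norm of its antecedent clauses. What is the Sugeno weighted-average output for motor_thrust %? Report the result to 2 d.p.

46.59

R1 (z=7.0): rising=0.38, breezy=0.07; AND[min(a, b)] → w = 0.07
R2 (z=26.7): sinking=0.25, breezy=0.07; AND[min(a, b)] → w = 0.07
R3 (z=64.2): sinking=0.25, calm=0.85; AND[min(a, b)] → w = 0.25
R4 (z=45.0): ¬calm=1−0.85=0.15, sinking=0.25; AND[min(a, b)] → w = 0.15
Weighted average = (0.07·7.0 + 0.07·26.7 + 0.25·64.2 + 0.15·45.0) / (0.07 + 0.07 + 0.25 + 0.15)
  = 25.1590 / 0.5400 = 46.59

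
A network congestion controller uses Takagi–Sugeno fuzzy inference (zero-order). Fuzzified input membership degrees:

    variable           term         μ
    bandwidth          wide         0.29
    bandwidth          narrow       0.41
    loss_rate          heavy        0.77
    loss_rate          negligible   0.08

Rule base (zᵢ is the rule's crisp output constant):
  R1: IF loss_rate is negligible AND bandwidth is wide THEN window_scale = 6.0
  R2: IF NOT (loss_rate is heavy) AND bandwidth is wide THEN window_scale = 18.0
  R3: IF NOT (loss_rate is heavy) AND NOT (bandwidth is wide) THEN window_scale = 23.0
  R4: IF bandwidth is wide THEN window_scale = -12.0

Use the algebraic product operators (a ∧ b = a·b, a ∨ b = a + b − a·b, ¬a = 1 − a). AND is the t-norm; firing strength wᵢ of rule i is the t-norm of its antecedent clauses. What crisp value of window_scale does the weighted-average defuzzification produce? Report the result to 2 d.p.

2.97

R1 (z=6.0): negligible=0.08, wide=0.29; AND[a·b] → w = 0.0232
R2 (z=18.0): ¬heavy=1−0.77=0.23, wide=0.29; AND[a·b] → w = 0.0667
R3 (z=23.0): ¬heavy=1−0.77=0.23, ¬wide=1−0.29=0.71; AND[a·b] → w = 0.1633
R4 (z=-12.0): wide=0.29 → w = 0.2900
Weighted average = (0.0232·6.0 + 0.0667·18.0 + 0.1633·23.0 + 0.2900·-12.0) / (0.0232 + 0.0667 + 0.1633 + 0.2900)
  = 1.6157 / 0.5432 = 2.97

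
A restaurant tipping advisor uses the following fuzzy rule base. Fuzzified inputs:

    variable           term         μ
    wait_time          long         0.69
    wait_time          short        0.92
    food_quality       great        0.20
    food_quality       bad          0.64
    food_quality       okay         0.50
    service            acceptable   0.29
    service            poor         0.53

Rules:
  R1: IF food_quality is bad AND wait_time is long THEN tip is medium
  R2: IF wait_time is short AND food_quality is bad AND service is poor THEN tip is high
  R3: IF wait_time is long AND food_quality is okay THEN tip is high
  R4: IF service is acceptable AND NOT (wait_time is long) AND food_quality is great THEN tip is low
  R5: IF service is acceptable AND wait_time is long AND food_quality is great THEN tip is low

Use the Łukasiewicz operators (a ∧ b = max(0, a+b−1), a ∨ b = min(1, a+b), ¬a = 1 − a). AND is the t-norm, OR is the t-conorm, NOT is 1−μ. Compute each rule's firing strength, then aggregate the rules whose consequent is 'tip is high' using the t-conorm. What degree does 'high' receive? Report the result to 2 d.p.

0.28

R1: bad=0.64, long=0.69; AND[max(0, a+b−1)] → w = 0.33
R2: short=0.92, bad=0.64, poor=0.53; AND[max(0, a+b−1)] → w = 0.09
R3: long=0.69, okay=0.50; AND[max(0, a+b−1)] → w = 0.19
R4: acceptable=0.29, ¬long=1−0.69=0.31, great=0.20; AND[max(0, a+b−1)] → w = 0.00
R5: acceptable=0.29, long=0.69, great=0.20; AND[max(0, a+b−1)] → w = 0.00
Rules with consequent 'high': {R2, R3} → strengths 0.09, 0.19
Aggregate via t-conorm [min(1, a+b)]: 0.28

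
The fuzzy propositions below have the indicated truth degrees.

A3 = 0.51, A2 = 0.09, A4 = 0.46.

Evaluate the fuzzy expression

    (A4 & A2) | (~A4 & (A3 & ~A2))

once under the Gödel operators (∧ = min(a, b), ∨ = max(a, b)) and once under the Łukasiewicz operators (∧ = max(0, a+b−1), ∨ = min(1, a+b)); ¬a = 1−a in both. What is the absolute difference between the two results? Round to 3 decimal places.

0.510

Under Gödel:
  A4 & A2 = min(a, b) on (0.46, 0.09) = 0.09
  ~A4 = 1 − 0.46 = 0.54
  ~A2 = 1 − 0.09 = 0.91
  A3 & ~A2 = min(a, b) on (0.51, 0.91) = 0.51
  ~A4 & (A3 & ~A2) = min(a, b) on (0.54, 0.51) = 0.51
  (A4 & A2) | (~A4 & (A3 & ~A2)) = max(a, b) on (0.09, 0.51) = 0.51
  → value = 0.5100
Under Łukasiewicz:
  A4 & A2 = max(0, a+b−1) on (0.46, 0.09) = 0.00
  ~A4 = 1 − 0.46 = 0.54
  ~A2 = 1 − 0.09 = 0.91
  A3 & ~A2 = max(0, a+b−1) on (0.51, 0.91) = 0.42
  ~A4 & (A3 & ~A2) = max(0, a+b−1) on (0.54, 0.42) = 0.00
  (A4 & A2) | (~A4 & (A3 & ~A2)) = min(1, a+b) on (0.00, 0.00) = 0.00
  → value = 0.0000
|0.5100 − 0.0000| = 0.510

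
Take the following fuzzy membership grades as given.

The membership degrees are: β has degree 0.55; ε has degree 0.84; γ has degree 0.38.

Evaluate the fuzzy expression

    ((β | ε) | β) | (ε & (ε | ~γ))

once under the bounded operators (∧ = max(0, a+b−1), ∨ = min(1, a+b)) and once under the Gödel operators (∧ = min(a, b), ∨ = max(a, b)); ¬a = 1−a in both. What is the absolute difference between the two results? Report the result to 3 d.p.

Under bounded:
  β | ε = min(1, a+b) on (0.55, 0.84) = 1.00
  (β | ε) | β = min(1, a+b) on (1.00, 0.55) = 1.00
  ~γ = 1 − 0.38 = 0.62
  ε | ~γ = min(1, a+b) on (0.84, 0.62) = 1.00
  ε & (ε | ~γ) = max(0, a+b−1) on (0.84, 1.00) = 0.84
  ((β | ε) | β) | (ε & (ε | ~γ)) = min(1, a+b) on (1.00, 0.84) = 1.00
  → value = 1.0000
Under Gödel:
  β | ε = max(a, b) on (0.55, 0.84) = 0.84
  (β | ε) | β = max(a, b) on (0.84, 0.55) = 0.84
  ~γ = 1 − 0.38 = 0.62
  ε | ~γ = max(a, b) on (0.84, 0.62) = 0.84
  ε & (ε | ~γ) = min(a, b) on (0.84, 0.84) = 0.84
  ((β | ε) | β) | (ε & (ε | ~γ)) = max(a, b) on (0.84, 0.84) = 0.84
  → value = 0.8400
|1.0000 − 0.8400| = 0.160

0.160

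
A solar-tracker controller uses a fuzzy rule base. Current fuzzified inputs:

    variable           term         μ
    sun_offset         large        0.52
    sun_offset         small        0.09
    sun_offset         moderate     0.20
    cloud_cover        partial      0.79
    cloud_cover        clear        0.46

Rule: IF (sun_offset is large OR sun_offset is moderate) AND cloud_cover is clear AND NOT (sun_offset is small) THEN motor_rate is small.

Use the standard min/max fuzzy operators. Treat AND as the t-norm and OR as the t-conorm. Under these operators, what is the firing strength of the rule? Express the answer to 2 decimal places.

0.46

firing strength: (large=0.52 OR moderate=0.20) = 0.52; AND[min(a, b)] with clear=0.46, ¬small=1−0.09=0.91 → w = 0.46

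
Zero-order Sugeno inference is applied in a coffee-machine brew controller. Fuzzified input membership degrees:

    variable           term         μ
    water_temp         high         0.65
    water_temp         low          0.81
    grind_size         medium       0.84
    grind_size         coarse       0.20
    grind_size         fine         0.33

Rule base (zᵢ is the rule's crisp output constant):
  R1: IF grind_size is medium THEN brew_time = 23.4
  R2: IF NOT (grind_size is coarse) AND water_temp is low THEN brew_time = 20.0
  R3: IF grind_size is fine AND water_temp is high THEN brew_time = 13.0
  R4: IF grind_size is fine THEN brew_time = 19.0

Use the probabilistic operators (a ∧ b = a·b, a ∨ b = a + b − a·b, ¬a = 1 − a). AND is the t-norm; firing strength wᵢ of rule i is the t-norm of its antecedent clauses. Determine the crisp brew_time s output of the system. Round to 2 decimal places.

20.50

R1 (z=23.4): medium=0.84 → w = 0.8400
R2 (z=20.0): ¬coarse=1−0.20=0.80, low=0.81; AND[a·b] → w = 0.6480
R3 (z=13.0): fine=0.33, high=0.65; AND[a·b] → w = 0.2145
R4 (z=19.0): fine=0.33 → w = 0.3300
Weighted average = (0.8400·23.4 + 0.6480·20.0 + 0.2145·13.0 + 0.3300·19.0) / (0.8400 + 0.6480 + 0.2145 + 0.3300)
  = 41.6745 / 2.0325 = 20.50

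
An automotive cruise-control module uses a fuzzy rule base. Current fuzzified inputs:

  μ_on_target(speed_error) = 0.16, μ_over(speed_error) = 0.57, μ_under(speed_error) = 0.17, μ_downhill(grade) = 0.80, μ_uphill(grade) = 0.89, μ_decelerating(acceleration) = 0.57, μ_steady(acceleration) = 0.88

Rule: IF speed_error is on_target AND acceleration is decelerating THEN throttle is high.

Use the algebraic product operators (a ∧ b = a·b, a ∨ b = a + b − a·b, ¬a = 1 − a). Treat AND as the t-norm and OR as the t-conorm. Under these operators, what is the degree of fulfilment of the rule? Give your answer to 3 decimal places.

0.091

firing strength: on_target=0.16, decelerating=0.57; AND[a·b] → w = 0.0912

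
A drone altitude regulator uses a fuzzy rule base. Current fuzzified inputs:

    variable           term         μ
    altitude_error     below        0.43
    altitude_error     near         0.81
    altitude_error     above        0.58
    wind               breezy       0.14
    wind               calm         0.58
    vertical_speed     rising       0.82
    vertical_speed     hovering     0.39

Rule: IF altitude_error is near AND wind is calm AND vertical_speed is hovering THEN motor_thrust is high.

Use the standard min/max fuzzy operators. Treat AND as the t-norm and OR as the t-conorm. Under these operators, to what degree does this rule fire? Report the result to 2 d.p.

0.39

firing strength: near=0.81, calm=0.58, hovering=0.39; AND[min(a, b)] → w = 0.39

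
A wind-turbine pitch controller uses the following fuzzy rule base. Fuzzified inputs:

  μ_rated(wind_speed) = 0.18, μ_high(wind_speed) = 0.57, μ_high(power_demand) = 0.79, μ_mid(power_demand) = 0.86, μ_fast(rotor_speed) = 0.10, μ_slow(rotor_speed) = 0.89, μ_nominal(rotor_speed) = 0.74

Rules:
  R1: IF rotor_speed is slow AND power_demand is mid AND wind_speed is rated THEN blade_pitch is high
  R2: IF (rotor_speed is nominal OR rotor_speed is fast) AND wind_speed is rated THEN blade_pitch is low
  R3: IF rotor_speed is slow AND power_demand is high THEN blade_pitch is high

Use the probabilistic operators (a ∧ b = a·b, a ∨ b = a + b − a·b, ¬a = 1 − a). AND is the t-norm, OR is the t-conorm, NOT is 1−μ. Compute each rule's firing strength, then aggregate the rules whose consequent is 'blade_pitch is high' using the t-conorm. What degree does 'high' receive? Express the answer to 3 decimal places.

R1: slow=0.89, mid=0.86, rated=0.18; AND[a·b] → w = 0.1378
R2: (nominal=0.74 OR fast=0.10) = 0.7660; AND[a·b] with rated=0.18 → w = 0.1379
R3: slow=0.89, high=0.79; AND[a·b] → w = 0.7031
Rules with consequent 'high': {R1, R3} → strengths 0.1378, 0.7031
Aggregate via t-conorm [a + b − a·b]: 0.7440

0.744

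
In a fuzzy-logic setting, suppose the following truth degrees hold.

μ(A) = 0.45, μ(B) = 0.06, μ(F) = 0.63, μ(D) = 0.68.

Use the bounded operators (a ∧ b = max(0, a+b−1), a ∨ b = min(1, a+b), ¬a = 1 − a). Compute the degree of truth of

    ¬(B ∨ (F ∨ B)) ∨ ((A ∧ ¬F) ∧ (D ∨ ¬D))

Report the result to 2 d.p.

0.25

F ∨ B = min(1, a+b) on (0.63, 0.06) = 0.69
B ∨ (F ∨ B) = min(1, a+b) on (0.06, 0.69) = 0.75
¬(B ∨ (F ∨ B)) = 1 − 0.75 = 0.25
¬F = 1 − 0.63 = 0.37
A ∧ ¬F = max(0, a+b−1) on (0.45, 0.37) = 0.00
¬D = 1 − 0.68 = 0.32
D ∨ ¬D = min(1, a+b) on (0.68, 0.32) = 1.00
(A ∧ ¬F) ∧ (D ∨ ¬D) = max(0, a+b−1) on (0.00, 1.00) = 0.00
¬(B ∨ (F ∨ B)) ∨ ((A ∧ ¬F) ∧ (D ∨ ¬D)) = min(1, a+b) on (0.25, 0.00) = 0.25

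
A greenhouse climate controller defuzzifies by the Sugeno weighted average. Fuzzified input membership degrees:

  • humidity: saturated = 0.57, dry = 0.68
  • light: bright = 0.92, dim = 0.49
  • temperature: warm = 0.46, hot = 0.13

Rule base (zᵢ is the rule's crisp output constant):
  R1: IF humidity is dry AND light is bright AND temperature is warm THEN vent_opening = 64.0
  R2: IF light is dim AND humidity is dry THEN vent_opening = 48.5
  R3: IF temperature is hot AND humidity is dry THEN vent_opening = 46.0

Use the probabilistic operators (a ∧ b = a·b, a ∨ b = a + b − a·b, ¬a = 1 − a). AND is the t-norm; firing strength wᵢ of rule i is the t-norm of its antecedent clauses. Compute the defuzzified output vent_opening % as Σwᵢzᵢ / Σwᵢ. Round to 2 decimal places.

54.48

R1 (z=64.0): dry=0.68, bright=0.92, warm=0.46; AND[a·b] → w = 0.2878
R2 (z=48.5): dim=0.49, dry=0.68; AND[a·b] → w = 0.3332
R3 (z=46.0): hot=0.13, dry=0.68; AND[a·b] → w = 0.0884
Weighted average = (0.2878·64.0 + 0.3332·48.5 + 0.0884·46.0) / (0.2878 + 0.3332 + 0.0884)
  = 38.6443 / 0.7094 = 54.48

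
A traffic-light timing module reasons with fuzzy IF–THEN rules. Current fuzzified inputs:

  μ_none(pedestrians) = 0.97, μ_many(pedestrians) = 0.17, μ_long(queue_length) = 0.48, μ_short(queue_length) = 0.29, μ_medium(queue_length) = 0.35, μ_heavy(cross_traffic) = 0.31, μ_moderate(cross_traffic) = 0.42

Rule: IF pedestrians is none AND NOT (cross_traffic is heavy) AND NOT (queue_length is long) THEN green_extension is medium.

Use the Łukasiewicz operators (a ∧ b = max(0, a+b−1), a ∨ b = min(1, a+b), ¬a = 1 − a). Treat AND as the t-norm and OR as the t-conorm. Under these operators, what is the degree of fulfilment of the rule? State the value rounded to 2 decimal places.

0.18

firing strength: none=0.97, ¬heavy=1−0.31=0.69, ¬long=1−0.48=0.52; AND[max(0, a+b−1)] → w = 0.18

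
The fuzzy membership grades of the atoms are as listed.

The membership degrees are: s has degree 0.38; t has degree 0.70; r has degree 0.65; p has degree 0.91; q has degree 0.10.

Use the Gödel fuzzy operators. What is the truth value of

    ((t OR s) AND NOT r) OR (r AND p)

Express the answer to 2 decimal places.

0.65

t OR s = max(a, b) on (0.70, 0.38) = 0.70
NOT r = 1 − 0.65 = 0.35
(t OR s) AND NOT r = min(a, b) on (0.70, 0.35) = 0.35
r AND p = min(a, b) on (0.65, 0.91) = 0.65
((t OR s) AND NOT r) OR (r AND p) = max(a, b) on (0.35, 0.65) = 0.65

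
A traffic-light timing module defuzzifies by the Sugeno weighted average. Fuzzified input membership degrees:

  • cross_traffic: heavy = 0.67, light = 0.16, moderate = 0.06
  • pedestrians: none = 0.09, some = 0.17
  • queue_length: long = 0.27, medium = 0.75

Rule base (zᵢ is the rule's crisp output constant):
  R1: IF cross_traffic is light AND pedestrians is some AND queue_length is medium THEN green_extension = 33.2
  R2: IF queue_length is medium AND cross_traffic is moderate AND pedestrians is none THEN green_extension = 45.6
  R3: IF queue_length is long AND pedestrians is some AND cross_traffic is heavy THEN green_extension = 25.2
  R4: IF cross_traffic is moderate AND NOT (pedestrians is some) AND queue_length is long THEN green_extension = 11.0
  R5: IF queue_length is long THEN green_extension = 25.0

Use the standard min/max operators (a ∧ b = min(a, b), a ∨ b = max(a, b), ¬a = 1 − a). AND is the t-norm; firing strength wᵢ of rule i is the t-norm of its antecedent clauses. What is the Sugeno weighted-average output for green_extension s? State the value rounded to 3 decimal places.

R1 (z=33.2): light=0.16, some=0.17, medium=0.75; AND[min(a, b)] → w = 0.16
R2 (z=45.6): medium=0.75, moderate=0.06, none=0.09; AND[min(a, b)] → w = 0.06
R3 (z=25.2): long=0.27, some=0.17, heavy=0.67; AND[min(a, b)] → w = 0.17
R4 (z=11.0): moderate=0.06, ¬some=1−0.17=0.83, long=0.27; AND[min(a, b)] → w = 0.06
R5 (z=25.0): long=0.27 → w = 0.27
Weighted average = (0.16·33.2 + 0.06·45.6 + 0.17·25.2 + 0.06·11.0 + 0.27·25.0) / (0.16 + 0.06 + 0.17 + 0.06 + 0.27)
  = 19.7420 / 0.7200 = 27.419

27.419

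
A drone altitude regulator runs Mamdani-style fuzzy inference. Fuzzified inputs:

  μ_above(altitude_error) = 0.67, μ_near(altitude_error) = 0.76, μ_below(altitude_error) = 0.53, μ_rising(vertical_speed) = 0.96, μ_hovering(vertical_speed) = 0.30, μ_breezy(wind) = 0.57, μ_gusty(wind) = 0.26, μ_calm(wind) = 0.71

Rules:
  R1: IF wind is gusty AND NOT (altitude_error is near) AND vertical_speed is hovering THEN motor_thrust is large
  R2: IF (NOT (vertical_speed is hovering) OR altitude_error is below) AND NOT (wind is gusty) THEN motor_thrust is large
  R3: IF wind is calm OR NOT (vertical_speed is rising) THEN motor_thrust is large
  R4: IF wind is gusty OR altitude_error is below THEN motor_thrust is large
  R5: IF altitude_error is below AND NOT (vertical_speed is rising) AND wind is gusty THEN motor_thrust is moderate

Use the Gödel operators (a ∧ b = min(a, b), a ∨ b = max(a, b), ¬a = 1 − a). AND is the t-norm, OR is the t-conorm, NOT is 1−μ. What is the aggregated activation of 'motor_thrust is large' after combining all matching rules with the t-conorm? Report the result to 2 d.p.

R1: gusty=0.26, ¬near=1−0.76=0.24, hovering=0.30; AND[min(a, b)] → w = 0.24
R2: (¬hovering=1−0.30=0.70 OR below=0.53) = 0.70; AND[min(a, b)] with ¬gusty=1−0.26=0.74 → w = 0.70
R3: calm=0.71, ¬rising=1−0.96=0.04; OR[max(a, b)] → w = 0.71
R4: gusty=0.26, below=0.53; OR[max(a, b)] → w = 0.53
R5: below=0.53, ¬rising=1−0.96=0.04, gusty=0.26; AND[min(a, b)] → w = 0.04
Rules with consequent 'large': {R1, R2, R3, R4} → strengths 0.24, 0.70, 0.71, 0.53
Aggregate via t-conorm [max(a, b)]: 0.71

0.71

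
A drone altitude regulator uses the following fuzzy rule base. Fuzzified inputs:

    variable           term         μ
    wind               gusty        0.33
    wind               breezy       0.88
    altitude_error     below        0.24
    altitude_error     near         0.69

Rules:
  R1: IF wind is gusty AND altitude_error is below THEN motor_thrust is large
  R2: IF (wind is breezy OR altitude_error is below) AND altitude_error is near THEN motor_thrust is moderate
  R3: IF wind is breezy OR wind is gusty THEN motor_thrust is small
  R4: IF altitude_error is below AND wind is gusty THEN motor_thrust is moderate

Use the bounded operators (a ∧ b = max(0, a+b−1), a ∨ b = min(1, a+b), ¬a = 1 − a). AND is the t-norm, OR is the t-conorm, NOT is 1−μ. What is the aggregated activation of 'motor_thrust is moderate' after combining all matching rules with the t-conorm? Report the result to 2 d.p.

0.69

R1: gusty=0.33, below=0.24; AND[max(0, a+b−1)] → w = 0.00
R2: (breezy=0.88 OR below=0.24) = 1.00; AND[max(0, a+b−1)] with near=0.69 → w = 0.69
R3: breezy=0.88, gusty=0.33; OR[min(1, a+b)] → w = 1.00
R4: below=0.24, gusty=0.33; AND[max(0, a+b−1)] → w = 0.00
Rules with consequent 'moderate': {R2, R4} → strengths 0.69, 0.00
Aggregate via t-conorm [min(1, a+b)]: 0.69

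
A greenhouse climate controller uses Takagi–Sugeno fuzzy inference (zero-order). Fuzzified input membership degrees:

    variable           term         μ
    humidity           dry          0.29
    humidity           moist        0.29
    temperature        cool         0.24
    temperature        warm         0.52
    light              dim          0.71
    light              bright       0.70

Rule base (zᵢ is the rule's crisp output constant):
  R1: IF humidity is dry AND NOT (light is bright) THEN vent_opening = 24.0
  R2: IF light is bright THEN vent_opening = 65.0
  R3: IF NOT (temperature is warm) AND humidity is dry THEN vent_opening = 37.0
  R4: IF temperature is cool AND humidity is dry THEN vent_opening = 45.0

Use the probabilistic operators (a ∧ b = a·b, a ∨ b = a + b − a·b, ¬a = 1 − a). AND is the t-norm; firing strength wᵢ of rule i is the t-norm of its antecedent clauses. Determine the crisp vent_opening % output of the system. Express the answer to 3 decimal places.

R1 (z=24.0): dry=0.29, ¬bright=1−0.70=0.30; AND[a·b] → w = 0.0870
R2 (z=65.0): bright=0.70 → w = 0.7000
R3 (z=37.0): ¬warm=1−0.52=0.48, dry=0.29; AND[a·b] → w = 0.1392
R4 (z=45.0): cool=0.24, dry=0.29; AND[a·b] → w = 0.0696
Weighted average = (0.0870·24.0 + 0.7000·65.0 + 0.1392·37.0 + 0.0696·45.0) / (0.0870 + 0.7000 + 0.1392 + 0.0696)
  = 55.8704 / 0.9958 = 56.106

56.106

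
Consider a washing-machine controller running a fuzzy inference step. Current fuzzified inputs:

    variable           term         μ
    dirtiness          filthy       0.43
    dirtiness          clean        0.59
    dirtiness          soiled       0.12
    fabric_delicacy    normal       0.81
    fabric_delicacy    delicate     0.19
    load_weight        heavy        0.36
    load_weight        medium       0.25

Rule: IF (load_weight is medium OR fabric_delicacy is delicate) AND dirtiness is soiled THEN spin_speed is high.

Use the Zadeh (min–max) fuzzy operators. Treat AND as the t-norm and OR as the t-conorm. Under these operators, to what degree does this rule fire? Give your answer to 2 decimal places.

0.12

firing strength: (medium=0.25 OR delicate=0.19) = 0.25; AND[min(a, b)] with soiled=0.12 → w = 0.12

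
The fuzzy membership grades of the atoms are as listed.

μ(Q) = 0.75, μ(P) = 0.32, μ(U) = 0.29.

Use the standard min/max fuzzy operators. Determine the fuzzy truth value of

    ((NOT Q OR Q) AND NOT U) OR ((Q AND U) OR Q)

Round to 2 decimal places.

NOT Q = 1 − 0.75 = 0.25
NOT Q OR Q = max(a, b) on (0.25, 0.75) = 0.75
NOT U = 1 − 0.29 = 0.71
(NOT Q OR Q) AND NOT U = min(a, b) on (0.75, 0.71) = 0.71
Q AND U = min(a, b) on (0.75, 0.29) = 0.29
(Q AND U) OR Q = max(a, b) on (0.29, 0.75) = 0.75
((NOT Q OR Q) AND NOT U) OR ((Q AND U) OR Q) = max(a, b) on (0.71, 0.75) = 0.75

0.75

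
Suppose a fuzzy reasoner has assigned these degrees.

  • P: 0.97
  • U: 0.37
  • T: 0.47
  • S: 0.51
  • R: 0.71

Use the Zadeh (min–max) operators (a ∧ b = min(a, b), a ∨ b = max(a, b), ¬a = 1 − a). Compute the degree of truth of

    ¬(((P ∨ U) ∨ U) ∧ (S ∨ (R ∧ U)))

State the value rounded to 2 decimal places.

0.49

P ∨ U = max(a, b) on (0.97, 0.37) = 0.97
(P ∨ U) ∨ U = max(a, b) on (0.97, 0.37) = 0.97
R ∧ U = min(a, b) on (0.71, 0.37) = 0.37
S ∨ (R ∧ U) = max(a, b) on (0.51, 0.37) = 0.51
((P ∨ U) ∨ U) ∧ (S ∨ (R ∧ U)) = min(a, b) on (0.97, 0.51) = 0.51
¬(((P ∨ U) ∨ U) ∧ (S ∨ (R ∧ U))) = 1 − 0.51 = 0.49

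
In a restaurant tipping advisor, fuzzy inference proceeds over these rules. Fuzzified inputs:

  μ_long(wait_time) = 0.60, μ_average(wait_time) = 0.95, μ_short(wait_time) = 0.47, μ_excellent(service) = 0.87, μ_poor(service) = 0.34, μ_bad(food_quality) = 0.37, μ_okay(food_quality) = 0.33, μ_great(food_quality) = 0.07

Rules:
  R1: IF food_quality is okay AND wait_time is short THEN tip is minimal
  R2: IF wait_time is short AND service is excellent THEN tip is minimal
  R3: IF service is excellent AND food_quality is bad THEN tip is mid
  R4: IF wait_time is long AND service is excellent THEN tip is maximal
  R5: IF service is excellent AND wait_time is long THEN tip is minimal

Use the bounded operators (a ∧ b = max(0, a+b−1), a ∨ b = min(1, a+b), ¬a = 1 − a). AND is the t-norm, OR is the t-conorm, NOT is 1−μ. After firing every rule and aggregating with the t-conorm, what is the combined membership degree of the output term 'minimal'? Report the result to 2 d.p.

0.81

R1: okay=0.33, short=0.47; AND[max(0, a+b−1)] → w = 0.00
R2: short=0.47, excellent=0.87; AND[max(0, a+b−1)] → w = 0.34
R3: excellent=0.87, bad=0.37; AND[max(0, a+b−1)] → w = 0.24
R4: long=0.60, excellent=0.87; AND[max(0, a+b−1)] → w = 0.47
R5: excellent=0.87, long=0.60; AND[max(0, a+b−1)] → w = 0.47
Rules with consequent 'minimal': {R1, R2, R5} → strengths 0.00, 0.34, 0.47
Aggregate via t-conorm [min(1, a+b)]: 0.81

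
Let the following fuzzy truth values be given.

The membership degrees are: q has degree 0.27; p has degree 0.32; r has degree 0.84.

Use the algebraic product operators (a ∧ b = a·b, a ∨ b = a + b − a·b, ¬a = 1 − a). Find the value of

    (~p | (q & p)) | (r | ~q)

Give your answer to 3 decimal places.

~p = 1 − 0.3200 = 0.6800
q & p = a·b on (0.2700, 0.3200) = 0.0864
~p | (q & p) = a + b − a·b on (0.6800, 0.0864) = 0.7076
~q = 1 − 0.2700 = 0.7300
r | ~q = a + b − a·b on (0.8400, 0.7300) = 0.9568
(~p | (q & p)) | (r | ~q) = a + b − a·b on (0.7076, 0.9568) = 0.9874

0.987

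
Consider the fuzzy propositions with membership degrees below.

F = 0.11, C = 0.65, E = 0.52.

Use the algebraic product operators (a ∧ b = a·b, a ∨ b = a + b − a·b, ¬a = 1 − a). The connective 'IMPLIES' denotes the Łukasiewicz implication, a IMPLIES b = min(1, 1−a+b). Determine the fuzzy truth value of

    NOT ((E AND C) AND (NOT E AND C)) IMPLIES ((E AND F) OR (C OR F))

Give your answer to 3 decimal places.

E AND C = a·b on (0.5200, 0.6500) = 0.3380
NOT E = 1 − 0.5200 = 0.4800
NOT E AND C = a·b on (0.4800, 0.6500) = 0.3120
(E AND C) AND (NOT E AND C) = a·b on (0.3380, 0.3120) = 0.1055
NOT ((E AND C) AND (NOT E AND C)) = 1 − 0.1055 = 0.8945
E AND F = a·b on (0.5200, 0.1100) = 0.0572
C OR F = a + b − a·b on (0.6500, 0.1100) = 0.6885
(E AND F) OR (C OR F) = a + b − a·b on (0.0572, 0.6885) = 0.7063
NOT ((E AND C) AND (NOT E AND C)) IMPLIES ((E AND F) OR (C OR F))  [Łukasiewicz: min(1, 1−a+b)] with a=0.8945, b=0.7063 → 0.8118

0.812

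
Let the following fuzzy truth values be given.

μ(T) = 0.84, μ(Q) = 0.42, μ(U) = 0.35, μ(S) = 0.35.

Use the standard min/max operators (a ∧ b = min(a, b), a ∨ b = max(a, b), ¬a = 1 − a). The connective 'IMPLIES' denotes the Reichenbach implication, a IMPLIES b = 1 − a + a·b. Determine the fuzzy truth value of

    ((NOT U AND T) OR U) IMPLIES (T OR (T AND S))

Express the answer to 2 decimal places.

NOT U = 1 − 0.35 = 0.65
NOT U AND T = min(a, b) on (0.65, 0.84) = 0.65
(NOT U AND T) OR U = max(a, b) on (0.65, 0.35) = 0.65
T AND S = min(a, b) on (0.84, 0.35) = 0.35
T OR (T AND S) = max(a, b) on (0.84, 0.35) = 0.84
((NOT U AND T) OR U) IMPLIES (T OR (T AND S))  [Reichenbach: 1 − a + a·b] with a=0.65, b=0.84 → 0.90

0.90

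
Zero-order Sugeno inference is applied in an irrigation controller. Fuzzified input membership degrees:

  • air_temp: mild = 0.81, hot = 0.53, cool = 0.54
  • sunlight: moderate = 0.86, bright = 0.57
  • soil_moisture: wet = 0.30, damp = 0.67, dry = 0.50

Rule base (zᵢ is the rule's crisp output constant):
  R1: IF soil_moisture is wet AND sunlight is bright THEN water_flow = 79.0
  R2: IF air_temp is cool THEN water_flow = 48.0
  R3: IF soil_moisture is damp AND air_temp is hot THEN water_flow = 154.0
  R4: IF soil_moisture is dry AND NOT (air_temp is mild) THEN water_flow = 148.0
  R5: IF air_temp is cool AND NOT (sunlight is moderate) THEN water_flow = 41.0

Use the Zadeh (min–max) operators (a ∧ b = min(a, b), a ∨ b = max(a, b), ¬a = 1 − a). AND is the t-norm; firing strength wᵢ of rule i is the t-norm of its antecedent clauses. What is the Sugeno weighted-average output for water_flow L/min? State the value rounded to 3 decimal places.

R1 (z=79.0): wet=0.30, bright=0.57; AND[min(a, b)] → w = 0.30
R2 (z=48.0): cool=0.54 → w = 0.54
R3 (z=154.0): damp=0.67, hot=0.53; AND[min(a, b)] → w = 0.53
R4 (z=148.0): dry=0.50, ¬mild=1−0.81=0.19; AND[min(a, b)] → w = 0.19
R5 (z=41.0): cool=0.54, ¬moderate=1−0.86=0.14; AND[min(a, b)] → w = 0.14
Weighted average = (0.30·79.0 + 0.54·48.0 + 0.53·154.0 + 0.19·148.0 + 0.14·41.0) / (0.30 + 0.54 + 0.53 + 0.19 + 0.14)
  = 165.1000 / 1.7000 = 97.118

97.118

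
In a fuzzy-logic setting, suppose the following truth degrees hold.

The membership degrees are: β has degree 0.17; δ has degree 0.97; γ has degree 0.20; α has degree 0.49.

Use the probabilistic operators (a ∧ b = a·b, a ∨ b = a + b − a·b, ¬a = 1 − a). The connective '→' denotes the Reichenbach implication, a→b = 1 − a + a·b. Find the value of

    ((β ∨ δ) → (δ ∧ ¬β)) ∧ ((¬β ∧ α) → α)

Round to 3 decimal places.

β ∨ δ = a + b − a·b on (0.1700, 0.9700) = 0.9751
¬β = 1 − 0.1700 = 0.8300
δ ∧ ¬β = a·b on (0.9700, 0.8300) = 0.8051
(β ∨ δ) → (δ ∧ ¬β)  [Reichenbach: 1 − a + a·b] with a=0.9751, b=0.8051 → 0.8100
¬β = 1 − 0.1700 = 0.8300
¬β ∧ α = a·b on (0.8300, 0.4900) = 0.4067
(¬β ∧ α) → α  [Reichenbach: 1 − a + a·b] with a=0.4067, b=0.4900 → 0.7926
((β ∨ δ) → (δ ∧ ¬β)) ∧ ((¬β ∧ α) → α) = a·b on (0.8100, 0.7926) = 0.6420

0.642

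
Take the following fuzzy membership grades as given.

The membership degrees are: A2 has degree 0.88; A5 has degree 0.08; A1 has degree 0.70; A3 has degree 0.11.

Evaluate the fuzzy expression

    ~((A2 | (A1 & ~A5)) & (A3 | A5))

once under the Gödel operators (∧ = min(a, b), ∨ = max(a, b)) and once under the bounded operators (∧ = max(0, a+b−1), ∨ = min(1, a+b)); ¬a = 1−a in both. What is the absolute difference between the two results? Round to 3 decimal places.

0.080

Under Gödel:
  ~A5 = 1 − 0.08 = 0.92
  A1 & ~A5 = min(a, b) on (0.70, 0.92) = 0.70
  A2 | (A1 & ~A5) = max(a, b) on (0.88, 0.70) = 0.88
  A3 | A5 = max(a, b) on (0.11, 0.08) = 0.11
  (A2 | (A1 & ~A5)) & (A3 | A5) = min(a, b) on (0.88, 0.11) = 0.11
  ~((A2 | (A1 & ~A5)) & (A3 | A5)) = 1 − 0.11 = 0.89
  → value = 0.8900
Under bounded:
  ~A5 = 1 − 0.08 = 0.92
  A1 & ~A5 = max(0, a+b−1) on (0.70, 0.92) = 0.62
  A2 | (A1 & ~A5) = min(1, a+b) on (0.88, 0.62) = 1.00
  A3 | A5 = min(1, a+b) on (0.11, 0.08) = 0.19
  (A2 | (A1 & ~A5)) & (A3 | A5) = max(0, a+b−1) on (1.00, 0.19) = 0.19
  ~((A2 | (A1 & ~A5)) & (A3 | A5)) = 1 − 0.19 = 0.81
  → value = 0.8100
|0.8900 − 0.8100| = 0.080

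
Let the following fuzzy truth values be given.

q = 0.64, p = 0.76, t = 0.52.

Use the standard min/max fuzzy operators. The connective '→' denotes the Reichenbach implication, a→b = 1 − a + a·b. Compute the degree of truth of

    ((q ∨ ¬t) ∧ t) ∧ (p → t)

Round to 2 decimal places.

0.52

¬t = 1 − 0.52 = 0.48
q ∨ ¬t = max(a, b) on (0.64, 0.48) = 0.64
(q ∨ ¬t) ∧ t = min(a, b) on (0.64, 0.52) = 0.52
p → t  [Reichenbach: 1 − a + a·b] with a=0.76, b=0.52 → 0.64
((q ∨ ¬t) ∧ t) ∧ (p → t) = min(a, b) on (0.52, 0.64) = 0.52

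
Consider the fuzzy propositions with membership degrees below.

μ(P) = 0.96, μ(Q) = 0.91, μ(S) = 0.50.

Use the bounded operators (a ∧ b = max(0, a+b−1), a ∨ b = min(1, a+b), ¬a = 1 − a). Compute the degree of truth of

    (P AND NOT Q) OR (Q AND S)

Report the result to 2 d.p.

0.46

NOT Q = 1 − 0.91 = 0.09
P AND NOT Q = max(0, a+b−1) on (0.96, 0.09) = 0.05
Q AND S = max(0, a+b−1) on (0.91, 0.50) = 0.41
(P AND NOT Q) OR (Q AND S) = min(1, a+b) on (0.05, 0.41) = 0.46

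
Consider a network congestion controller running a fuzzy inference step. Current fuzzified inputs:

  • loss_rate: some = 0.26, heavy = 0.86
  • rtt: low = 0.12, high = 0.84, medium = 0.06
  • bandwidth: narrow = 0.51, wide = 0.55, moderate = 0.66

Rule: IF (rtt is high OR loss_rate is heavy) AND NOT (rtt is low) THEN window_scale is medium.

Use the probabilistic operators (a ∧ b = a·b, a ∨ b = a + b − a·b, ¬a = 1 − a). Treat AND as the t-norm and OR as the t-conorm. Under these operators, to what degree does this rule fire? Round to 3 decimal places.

firing strength: (high=0.84 OR heavy=0.86) = 0.9776; AND[a·b] with ¬low=1−0.12=0.88 → w = 0.8603

0.860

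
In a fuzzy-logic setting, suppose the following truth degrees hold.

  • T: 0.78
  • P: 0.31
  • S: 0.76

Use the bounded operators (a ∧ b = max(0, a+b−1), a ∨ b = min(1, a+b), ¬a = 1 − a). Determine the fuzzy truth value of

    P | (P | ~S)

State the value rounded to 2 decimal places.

0.86

~S = 1 − 0.76 = 0.24
P | ~S = min(1, a+b) on (0.31, 0.24) = 0.55
P | (P | ~S) = min(1, a+b) on (0.31, 0.55) = 0.86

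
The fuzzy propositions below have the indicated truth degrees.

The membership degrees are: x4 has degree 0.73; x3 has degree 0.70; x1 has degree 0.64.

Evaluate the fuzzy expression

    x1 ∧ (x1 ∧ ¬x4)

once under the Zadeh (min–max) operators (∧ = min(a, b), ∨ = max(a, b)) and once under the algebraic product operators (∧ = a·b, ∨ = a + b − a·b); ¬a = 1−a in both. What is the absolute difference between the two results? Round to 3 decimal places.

0.159

Under Zadeh (min–max):
  ¬x4 = 1 − 0.73 = 0.27
  x1 ∧ ¬x4 = min(a, b) on (0.64, 0.27) = 0.27
  x1 ∧ (x1 ∧ ¬x4) = min(a, b) on (0.64, 0.27) = 0.27
  → value = 0.2700
Under algebraic product:
  ¬x4 = 1 − 0.7300 = 0.2700
  x1 ∧ ¬x4 = a·b on (0.6400, 0.2700) = 0.1728
  x1 ∧ (x1 ∧ ¬x4) = a·b on (0.6400, 0.1728) = 0.1106
  → value = 0.1106
|0.2700 − 0.1106| = 0.159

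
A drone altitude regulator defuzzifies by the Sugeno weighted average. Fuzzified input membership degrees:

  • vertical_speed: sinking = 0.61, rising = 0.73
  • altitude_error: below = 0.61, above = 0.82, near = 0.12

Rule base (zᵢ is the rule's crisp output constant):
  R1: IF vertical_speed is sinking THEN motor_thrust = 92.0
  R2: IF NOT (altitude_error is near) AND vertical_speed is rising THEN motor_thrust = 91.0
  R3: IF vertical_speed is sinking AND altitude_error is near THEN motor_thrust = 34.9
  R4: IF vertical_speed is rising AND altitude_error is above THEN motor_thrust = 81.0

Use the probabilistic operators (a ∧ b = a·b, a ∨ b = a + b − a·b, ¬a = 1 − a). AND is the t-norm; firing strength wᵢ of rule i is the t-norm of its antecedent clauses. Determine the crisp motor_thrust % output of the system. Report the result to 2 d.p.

R1 (z=92.0): sinking=0.61 → w = 0.6100
R2 (z=91.0): ¬near=1−0.12=0.88, rising=0.73; AND[a·b] → w = 0.6424
R3 (z=34.9): sinking=0.61, near=0.12; AND[a·b] → w = 0.0732
R4 (z=81.0): rising=0.73, above=0.82; AND[a·b] → w = 0.5986
Weighted average = (0.6100·92.0 + 0.6424·91.0 + 0.0732·34.9 + 0.5986·81.0) / (0.6100 + 0.6424 + 0.0732 + 0.5986)
  = 165.6197 / 1.9242 = 86.07

86.07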